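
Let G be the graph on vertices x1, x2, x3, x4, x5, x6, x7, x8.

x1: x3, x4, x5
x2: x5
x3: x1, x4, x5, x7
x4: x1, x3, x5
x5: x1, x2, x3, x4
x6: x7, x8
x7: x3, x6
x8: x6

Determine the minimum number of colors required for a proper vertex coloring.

x1, x3, x4, x5 are pairwise adjacent (a clique of size 4), so at least 4 colors are needed.
4 colors suffice: color red → {x2, x3, x6}; color blue → {x5, x7, x8}; color green → {x1}; color yellow → {x4}. Each edge has distinct colors on its endpoints.

4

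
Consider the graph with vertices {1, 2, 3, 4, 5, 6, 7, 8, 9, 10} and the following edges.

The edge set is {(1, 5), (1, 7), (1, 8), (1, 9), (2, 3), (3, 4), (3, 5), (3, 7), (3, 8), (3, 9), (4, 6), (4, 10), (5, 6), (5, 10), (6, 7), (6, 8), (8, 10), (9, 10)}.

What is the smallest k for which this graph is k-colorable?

2

4 and 10 are adjacent, so at least 2 colors are needed.
One proper 2-coloring: 1=a, 2=b, 3=a, 4=b, 5=b, 6=a, 7=b, 8=b, 9=b, 10=a. Every edge joins two different colors.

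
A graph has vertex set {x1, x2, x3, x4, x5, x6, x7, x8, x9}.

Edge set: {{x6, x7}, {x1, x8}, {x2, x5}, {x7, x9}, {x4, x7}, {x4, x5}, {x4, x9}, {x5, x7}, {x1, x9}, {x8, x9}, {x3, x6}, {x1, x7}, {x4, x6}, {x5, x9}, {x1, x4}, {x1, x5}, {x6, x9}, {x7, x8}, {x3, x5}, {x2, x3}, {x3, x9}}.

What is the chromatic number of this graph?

5

x1, x4, x5, x7, x9 are pairwise adjacent (a clique of size 5), so at least 5 colors are needed.
A valid assignment using 5 colors: x1=5, x2=1, x3=2, x4=4, x5=3, x6=3, x7=2, x8=3, x9=1. Every edge joins two different colors.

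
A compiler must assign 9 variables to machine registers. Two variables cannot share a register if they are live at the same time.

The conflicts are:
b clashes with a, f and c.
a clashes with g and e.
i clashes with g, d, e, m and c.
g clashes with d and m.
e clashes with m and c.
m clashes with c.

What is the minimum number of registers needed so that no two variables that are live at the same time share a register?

i, e, m, c pairwise conflict, so at least 4 registers are needed.
A valid assignment using 4 registers: b=1, a=2, i=1, g=3, f=2, d=2, e=4, m=2, c=3. Every pair that conflicts lands in different registers.

4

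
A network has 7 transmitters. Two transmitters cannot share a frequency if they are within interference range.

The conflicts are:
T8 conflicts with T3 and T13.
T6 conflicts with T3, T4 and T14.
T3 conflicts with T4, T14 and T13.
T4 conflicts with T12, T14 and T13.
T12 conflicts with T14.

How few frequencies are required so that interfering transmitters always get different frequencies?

4

T6, T3, T4, T14 pairwise conflict, so at least 4 frequencies are needed.
A valid assignment using 4 frequencies: T8=1, T6=4, T3=2, T4=1, T12=2, T14=3, T13=3. Each listed conflict is separated.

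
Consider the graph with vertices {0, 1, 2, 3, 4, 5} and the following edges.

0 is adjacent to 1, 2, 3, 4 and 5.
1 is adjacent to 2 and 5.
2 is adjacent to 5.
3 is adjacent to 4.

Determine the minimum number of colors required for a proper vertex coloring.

4

0, 1, 2, 5 are mutually adjacent (a clique of size 4), so at least 4 colors are needed.
4 colors suffice: color a → {0}; color b → {3, 5}; color c → {2, 4}; color d → {1}. No two adjacent vertices share a color.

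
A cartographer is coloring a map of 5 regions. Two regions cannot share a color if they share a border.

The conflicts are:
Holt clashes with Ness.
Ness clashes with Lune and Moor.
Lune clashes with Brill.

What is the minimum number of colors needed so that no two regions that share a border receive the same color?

2

Lune and Brill conflict, so at least 2 colors are needed.
2 colors suffice: Holt=2, Ness=1, Lune=2, Brill=1, Moor=2. Every pair that conflicts lands in different colors.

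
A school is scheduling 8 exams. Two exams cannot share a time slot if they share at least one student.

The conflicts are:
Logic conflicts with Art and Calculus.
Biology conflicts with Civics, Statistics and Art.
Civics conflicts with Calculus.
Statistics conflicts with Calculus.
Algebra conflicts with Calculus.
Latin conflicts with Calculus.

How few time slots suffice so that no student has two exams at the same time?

3

The cycle Logic-Calculus-Civics-Biology-Art-Logic has odd length 5, so it cannot be 2-colored; at least 3 time slots are needed.
3 time slots suffice: time slot 1 → {Biology, Calculus}; time slot 2 → {Civics, Statistics, Algebra, Art, Latin}; time slot 3 → {Logic}. No two conflicting exams share a time slot.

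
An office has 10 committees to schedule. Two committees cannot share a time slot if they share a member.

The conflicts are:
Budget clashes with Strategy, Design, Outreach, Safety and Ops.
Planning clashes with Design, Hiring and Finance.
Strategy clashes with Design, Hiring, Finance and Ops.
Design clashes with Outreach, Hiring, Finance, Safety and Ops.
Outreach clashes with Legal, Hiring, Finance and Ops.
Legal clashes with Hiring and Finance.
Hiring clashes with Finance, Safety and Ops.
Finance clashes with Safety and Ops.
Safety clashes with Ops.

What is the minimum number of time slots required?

5

Strategy, Design, Hiring, Finance, Ops pairwise conflict, so at least 5 time slots are needed.
Using 5 time slots: Budget=1, Planning=4, Strategy=5, Design=2, Outreach=5, Legal=2, Hiring=3, Finance=1, Safety=5, Ops=4. No two conflicting committees share a time slot.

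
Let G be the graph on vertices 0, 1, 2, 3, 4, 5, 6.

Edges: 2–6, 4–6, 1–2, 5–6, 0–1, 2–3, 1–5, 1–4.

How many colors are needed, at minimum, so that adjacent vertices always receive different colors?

2

5 and 6 are adjacent, so at least 2 colors are needed.
2 colors suffice: color red → {1, 3, 6}; color blue → {0, 2, 4, 5}. Every edge joins two different colors.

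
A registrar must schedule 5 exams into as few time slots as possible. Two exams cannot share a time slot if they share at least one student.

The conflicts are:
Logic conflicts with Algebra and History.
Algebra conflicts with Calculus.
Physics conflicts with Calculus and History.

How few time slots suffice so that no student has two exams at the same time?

The cycle Calculus-Algebra-Logic-History-Physics-Calculus has odd length 5, so it cannot be 2-colored; at least 3 time slots are needed.
3 time slots suffice: time slot 1 → {Logic, Physics}; time slot 2 → {Algebra, History}; time slot 3 → {Calculus}. Each listed conflict is separated.

3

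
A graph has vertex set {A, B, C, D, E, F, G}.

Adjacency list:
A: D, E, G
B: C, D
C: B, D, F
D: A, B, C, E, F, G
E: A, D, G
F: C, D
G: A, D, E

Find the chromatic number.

A, D, E, G are pairwise adjacent (a clique of size 4), so at least 4 colors are needed.
4 colors suffice: color 1 → {D}; color 2 → {C, E}; color 3 → {A, B, F}; color 4 → {G}. Every edge joins two different colors.

4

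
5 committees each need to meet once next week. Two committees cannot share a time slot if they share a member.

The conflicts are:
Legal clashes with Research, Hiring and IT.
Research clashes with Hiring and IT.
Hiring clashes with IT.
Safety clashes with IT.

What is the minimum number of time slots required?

Legal, Research, Hiring, IT pairwise conflict, so at least 4 time slots are needed.
4 time slots suffice: time slot 1 → {IT}; time slot 2 → {Legal, Safety}; time slot 3 → {Hiring}; time slot 4 → {Research}. Each listed conflict is separated.

4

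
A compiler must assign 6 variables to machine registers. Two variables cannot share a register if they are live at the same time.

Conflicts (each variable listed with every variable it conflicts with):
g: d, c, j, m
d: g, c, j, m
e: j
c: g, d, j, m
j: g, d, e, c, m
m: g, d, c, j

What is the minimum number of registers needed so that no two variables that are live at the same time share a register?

5

g, d, c, j, m pairwise conflict, so at least 5 registers are needed.
5 registers suffice: g=5, d=2, e=2, c=4, j=1, m=3. No two conflicting variables share a register.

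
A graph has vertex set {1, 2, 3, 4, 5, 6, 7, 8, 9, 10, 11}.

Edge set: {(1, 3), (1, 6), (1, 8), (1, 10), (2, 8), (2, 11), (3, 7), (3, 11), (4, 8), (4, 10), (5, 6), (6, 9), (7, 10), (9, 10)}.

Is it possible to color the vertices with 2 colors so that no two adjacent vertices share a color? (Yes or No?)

The cycle 2-8-1-3-11-2 has odd length 5, so it cannot be 2-colored; at least 3 colors are needed.
So 2 colors are not enough.

No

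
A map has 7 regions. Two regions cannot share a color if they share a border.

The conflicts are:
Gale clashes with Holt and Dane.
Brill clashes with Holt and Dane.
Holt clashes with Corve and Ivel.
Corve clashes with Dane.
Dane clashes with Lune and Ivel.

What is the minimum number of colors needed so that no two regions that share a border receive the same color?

2

Dane and Lune conflict, so at least 2 colors are needed.
2 colors suffice: Gale=2, Brill=2, Holt=1, Corve=2, Dane=1, Lune=2, Ivel=2. Every pair that conflicts lands in different colors.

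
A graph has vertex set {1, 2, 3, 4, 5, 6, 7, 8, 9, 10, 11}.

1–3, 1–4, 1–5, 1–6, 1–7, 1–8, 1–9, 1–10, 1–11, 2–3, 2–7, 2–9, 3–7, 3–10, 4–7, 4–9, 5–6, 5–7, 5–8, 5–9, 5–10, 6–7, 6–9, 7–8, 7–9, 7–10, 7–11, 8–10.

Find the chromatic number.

1, 5, 7, 8, 10 are mutually adjacent (a clique of size 5), so at least 5 colors are needed.
One proper 5-coloring: 1=blue, 2=blue, 3=green, 4=green, 5=green, 6=purple, 7=red, 8=purple, 9=yellow, 10=yellow, 11=green. No two adjacent vertices share a color.

5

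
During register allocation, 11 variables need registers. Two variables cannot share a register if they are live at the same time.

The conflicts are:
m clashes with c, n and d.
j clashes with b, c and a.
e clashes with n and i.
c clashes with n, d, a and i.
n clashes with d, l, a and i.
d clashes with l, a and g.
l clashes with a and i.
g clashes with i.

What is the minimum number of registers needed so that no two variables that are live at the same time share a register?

m, c, n, d pairwise conflict, so at least 4 registers are needed.
4 registers suffice: register 1 → {j, n, g}; register 2 → {e, b, c, l}; register 3 → {d, i}; register 4 → {m, a}. Each listed conflict is separated.

4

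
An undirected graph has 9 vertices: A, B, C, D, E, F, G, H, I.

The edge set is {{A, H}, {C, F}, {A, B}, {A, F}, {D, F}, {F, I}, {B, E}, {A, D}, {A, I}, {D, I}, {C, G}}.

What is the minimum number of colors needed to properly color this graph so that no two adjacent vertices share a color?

4

A, D, F, I are mutually adjacent (a clique of size 4), so at least 4 colors are needed.
One proper 4-coloring: A=red, B=blue, C=red, D=green, E=red, F=blue, G=blue, H=blue, I=yellow. Every edge joins two different colors.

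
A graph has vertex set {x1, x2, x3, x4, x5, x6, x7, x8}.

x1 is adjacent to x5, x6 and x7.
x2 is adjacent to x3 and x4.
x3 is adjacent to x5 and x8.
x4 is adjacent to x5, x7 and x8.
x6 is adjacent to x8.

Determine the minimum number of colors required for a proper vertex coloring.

3

The cycle x6-x8-x4-x7-x1-x6 has odd length 5, so it cannot be 2-colored; at least 3 colors are needed.
3 colors suffice: color 1 → {x1, x3, x4}; color 2 → {x2, x5, x7, x8}; color 3 → {x6}. Every edge joins two different colors.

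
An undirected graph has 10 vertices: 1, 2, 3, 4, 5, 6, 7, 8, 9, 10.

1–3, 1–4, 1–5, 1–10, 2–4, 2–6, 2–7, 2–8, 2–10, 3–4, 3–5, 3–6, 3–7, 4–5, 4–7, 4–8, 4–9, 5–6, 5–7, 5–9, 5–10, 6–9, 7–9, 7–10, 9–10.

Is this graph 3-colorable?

No

5, 7, 9, 10 form a clique, so at least 4 colors are needed.
So 3 colors are not enough.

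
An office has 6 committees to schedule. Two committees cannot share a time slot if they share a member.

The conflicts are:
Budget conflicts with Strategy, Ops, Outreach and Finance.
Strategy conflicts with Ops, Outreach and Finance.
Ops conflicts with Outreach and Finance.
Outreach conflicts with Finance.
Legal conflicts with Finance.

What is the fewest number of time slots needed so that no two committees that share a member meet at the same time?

5

Budget, Strategy, Ops, Outreach, Finance are mutually in conflict, so at least 5 time slots are needed.
5 time slots suffice: time slot 1 → {Finance}; time slot 2 → {Strategy, Legal}; time slot 3 → {Ops}; time slot 4 → {Outreach}; time slot 5 → {Budget}. Each listed conflict is separated.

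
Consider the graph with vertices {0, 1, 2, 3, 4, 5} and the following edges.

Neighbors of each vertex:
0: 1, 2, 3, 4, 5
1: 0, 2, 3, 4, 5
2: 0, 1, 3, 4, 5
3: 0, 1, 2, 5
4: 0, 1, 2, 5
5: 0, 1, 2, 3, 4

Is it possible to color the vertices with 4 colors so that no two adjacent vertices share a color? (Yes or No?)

No

0, 1, 2, 4, 5 form a clique, so at least 5 colors are needed.
So 4 colors are not enough.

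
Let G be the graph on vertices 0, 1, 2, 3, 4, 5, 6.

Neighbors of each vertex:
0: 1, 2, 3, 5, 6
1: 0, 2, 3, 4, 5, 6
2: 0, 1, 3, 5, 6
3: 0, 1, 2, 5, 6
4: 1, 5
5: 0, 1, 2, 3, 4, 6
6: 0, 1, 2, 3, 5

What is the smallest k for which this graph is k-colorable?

0, 1, 2, 3, 5, 6 are pairwise adjacent (a clique of size 6), so at least 6 colors are needed.
A valid assignment using 6 colors: 0=d, 1=b, 2=c, 3=e, 4=c, 5=a, 6=f. Every edge joins two different colors.

6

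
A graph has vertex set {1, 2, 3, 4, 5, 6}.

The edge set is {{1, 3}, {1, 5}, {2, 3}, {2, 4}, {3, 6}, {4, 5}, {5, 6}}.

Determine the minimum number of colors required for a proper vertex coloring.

3

The cycle 4-2-3-6-5-4 has odd length 5, so it cannot be 2-colored; at least 3 colors are needed.
3 colors suffice: color red → {3, 5}; color blue → {1, 2, 6}; color green → {4}. Each edge has distinct colors on its endpoints.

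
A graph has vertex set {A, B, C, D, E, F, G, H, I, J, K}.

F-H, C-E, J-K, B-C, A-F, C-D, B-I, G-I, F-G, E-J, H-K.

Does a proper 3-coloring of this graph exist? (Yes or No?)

Yes

The chromatic number is 3. The cycle J-E-C-B-I-G-F-H-K-J has odd length 9, so it cannot be 2-colored; at least 3 colors are needed.
3 colors suffice: A=blue, B=blue, C=red, D=blue, E=blue, F=red, G=blue, H=blue, I=red, J=red, K=green.
That is already a proper 3-coloring.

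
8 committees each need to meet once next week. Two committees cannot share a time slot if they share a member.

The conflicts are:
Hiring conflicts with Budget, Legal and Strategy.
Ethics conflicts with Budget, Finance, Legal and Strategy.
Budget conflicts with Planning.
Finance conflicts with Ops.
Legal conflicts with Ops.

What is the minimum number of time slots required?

Ethics and Finance conflict, so at least 2 time slots are needed.
2 time slots suffice: time slot 1 → {Hiring, Ethics, Planning, Ops}; time slot 2 → {Budget, Finance, Legal, Strategy}. No two conflicting committees share a time slot.

2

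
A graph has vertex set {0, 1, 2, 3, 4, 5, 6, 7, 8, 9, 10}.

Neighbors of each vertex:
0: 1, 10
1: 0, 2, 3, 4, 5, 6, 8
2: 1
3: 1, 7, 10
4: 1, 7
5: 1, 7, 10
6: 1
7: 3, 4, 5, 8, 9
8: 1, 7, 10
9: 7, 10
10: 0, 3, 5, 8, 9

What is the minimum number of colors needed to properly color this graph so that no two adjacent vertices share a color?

0 and 1 are adjacent, so at least 2 colors are needed.
2 colors suffice: color red → {1, 7, 10}; color blue → {0, 2, 3, 4, 5, 6, 8, 9}. Each edge has distinct colors on its endpoints.

2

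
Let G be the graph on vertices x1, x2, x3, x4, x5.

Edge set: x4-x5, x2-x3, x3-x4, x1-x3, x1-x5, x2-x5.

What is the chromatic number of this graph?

x3 and x4 are adjacent, so at least 2 colors are needed.
2 colors suffice: color red → {x3, x5}; color blue → {x1, x2, x4}. Each edge has distinct colors on its endpoints.

2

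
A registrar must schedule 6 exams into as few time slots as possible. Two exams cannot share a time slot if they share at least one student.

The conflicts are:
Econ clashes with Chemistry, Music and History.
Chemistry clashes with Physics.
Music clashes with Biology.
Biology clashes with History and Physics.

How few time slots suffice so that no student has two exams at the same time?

The cycle Econ-History-Biology-Physics-Chemistry-Econ has odd length 5, so it cannot be 2-colored; at least 3 time slots are needed.
3 time slots suffice: Econ=1, Chemistry=3, Music=2, Biology=1, History=2, Physics=2. Each listed conflict is separated.

3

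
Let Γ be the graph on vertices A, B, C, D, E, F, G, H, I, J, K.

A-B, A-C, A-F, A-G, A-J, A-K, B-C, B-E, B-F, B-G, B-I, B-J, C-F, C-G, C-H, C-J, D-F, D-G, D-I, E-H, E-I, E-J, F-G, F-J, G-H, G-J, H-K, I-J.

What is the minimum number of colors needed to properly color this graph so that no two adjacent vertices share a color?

A, B, C, F, G, J are mutually adjacent (a clique of size 6), so at least 6 colors are needed.
6 colors suffice: A=5, B=3, C=4, D=1, E=4, F=6, G=2, H=1, I=2, J=1, K=2. No two adjacent vertices share a color.

6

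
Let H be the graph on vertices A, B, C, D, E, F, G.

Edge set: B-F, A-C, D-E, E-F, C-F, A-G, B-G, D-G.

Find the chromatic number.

3

The cycle F-C-A-G-B-F has odd length 5, so it cannot be 2-colored; at least 3 colors are needed.
3 colors suffice: color red → {F, G}; color blue → {A, B, E}; color green → {C, D}. Every edge joins two different colors.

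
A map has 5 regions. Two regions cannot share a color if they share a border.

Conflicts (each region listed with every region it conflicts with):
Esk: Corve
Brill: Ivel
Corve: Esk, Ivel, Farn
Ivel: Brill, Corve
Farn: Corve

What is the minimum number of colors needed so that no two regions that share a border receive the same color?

Corve and Farn conflict, so at least 2 colors are needed.
One proper 2-coloring: Esk=2, Brill=1, Corve=1, Ivel=2, Farn=2. Each listed conflict is separated.

2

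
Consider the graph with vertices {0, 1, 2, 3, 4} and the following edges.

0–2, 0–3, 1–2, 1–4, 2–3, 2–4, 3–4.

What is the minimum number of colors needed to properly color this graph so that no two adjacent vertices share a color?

3

0, 2, 3 are pairwise adjacent, so at least 3 colors are needed.
One proper 3-coloring: 0=green, 1=blue, 2=red, 3=blue, 4=green. No two adjacent vertices share a color.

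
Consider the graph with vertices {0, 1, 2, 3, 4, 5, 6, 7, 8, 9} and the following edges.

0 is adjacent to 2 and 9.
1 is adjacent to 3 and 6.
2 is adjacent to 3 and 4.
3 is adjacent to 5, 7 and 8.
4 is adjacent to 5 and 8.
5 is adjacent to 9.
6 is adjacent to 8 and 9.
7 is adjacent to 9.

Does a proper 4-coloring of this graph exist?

The chromatic number is 3. The cycle 8-6-9-5-3-8 has odd length 5, so it cannot be 2-colored; at least 3 colors are needed.
3 colors suffice: color red → {3, 4, 9}; color blue → {2, 5, 6, 7}; color green → {0, 1, 8}.
Since 4 ≥ 3, a proper 4-coloring certainly exists.

Yes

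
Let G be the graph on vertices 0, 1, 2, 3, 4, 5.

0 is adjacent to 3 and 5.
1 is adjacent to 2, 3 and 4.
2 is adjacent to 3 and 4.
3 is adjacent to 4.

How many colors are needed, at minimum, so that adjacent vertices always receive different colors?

4

1, 2, 3, 4 are pairwise adjacent (a clique of size 4), so at least 4 colors are needed.
A valid assignment using 4 colors: 0=blue, 1=blue, 2=yellow, 3=red, 4=green, 5=red. No two adjacent vertices share a color.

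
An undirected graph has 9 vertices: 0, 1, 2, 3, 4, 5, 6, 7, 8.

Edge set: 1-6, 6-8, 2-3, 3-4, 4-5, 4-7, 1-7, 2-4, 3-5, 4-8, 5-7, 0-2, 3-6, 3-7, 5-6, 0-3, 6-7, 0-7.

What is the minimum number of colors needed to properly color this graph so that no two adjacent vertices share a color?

3, 5, 6, 7 form a clique, so at least 4 colors are needed.
4 colors suffice: color red → {1, 3, 8}; color blue → {2, 7}; color green → {0, 4, 6}; color yellow → {5}. Each edge has distinct colors on its endpoints.

4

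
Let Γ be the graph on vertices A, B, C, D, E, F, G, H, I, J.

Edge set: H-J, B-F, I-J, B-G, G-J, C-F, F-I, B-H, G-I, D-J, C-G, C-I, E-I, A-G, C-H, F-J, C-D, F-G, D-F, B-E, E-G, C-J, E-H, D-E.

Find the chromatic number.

C, F, G, I, J are pairwise adjacent (a clique of size 5), so at least 5 colors are needed.
5 colors suffice: A=blue, B=yellow, C=blue, D=red, E=blue, F=green, G=red, H=red, I=purple, J=yellow. Every edge joins two different colors.

5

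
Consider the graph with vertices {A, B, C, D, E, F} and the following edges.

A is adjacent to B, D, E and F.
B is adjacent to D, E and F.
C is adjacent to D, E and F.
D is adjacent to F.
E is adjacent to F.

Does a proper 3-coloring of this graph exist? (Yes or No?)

No

A, B, E, F are mutually adjacent (a clique of size 4), so at least 4 colors are needed.
So 3 colors are not enough.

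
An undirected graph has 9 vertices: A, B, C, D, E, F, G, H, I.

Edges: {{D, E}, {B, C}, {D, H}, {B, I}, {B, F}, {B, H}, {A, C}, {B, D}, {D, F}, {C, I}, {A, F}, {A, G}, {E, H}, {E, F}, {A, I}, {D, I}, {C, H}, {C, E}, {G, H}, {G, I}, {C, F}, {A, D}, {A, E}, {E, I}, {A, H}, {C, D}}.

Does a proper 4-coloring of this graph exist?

A, C, D, E, H are pairwise adjacent (a clique of size 5), so at least 5 colors are needed.
So 4 colors are not enough.

No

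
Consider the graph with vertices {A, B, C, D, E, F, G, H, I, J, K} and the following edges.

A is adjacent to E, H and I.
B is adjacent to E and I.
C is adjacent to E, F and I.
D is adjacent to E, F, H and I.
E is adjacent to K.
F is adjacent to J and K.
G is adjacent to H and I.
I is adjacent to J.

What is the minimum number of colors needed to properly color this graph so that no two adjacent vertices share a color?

F and J are adjacent, so at least 2 colors are needed.
2 colors suffice: A=2, B=2, C=2, D=2, E=1, F=1, G=2, H=1, I=1, J=2, K=2. No two adjacent vertices share a color.

2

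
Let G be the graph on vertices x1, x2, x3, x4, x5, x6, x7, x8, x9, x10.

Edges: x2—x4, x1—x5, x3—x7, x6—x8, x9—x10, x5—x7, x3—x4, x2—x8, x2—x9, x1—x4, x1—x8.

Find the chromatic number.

The cycle x5-x1-x4-x3-x7-x5 has odd length 5, so it cannot be 2-colored; at least 3 colors are needed.
3 colors suffice: color red → {x4, x5, x8, x9}; color blue → {x1, x2, x3, x6, x10}; color green → {x7}. Each edge has distinct colors on its endpoints.

3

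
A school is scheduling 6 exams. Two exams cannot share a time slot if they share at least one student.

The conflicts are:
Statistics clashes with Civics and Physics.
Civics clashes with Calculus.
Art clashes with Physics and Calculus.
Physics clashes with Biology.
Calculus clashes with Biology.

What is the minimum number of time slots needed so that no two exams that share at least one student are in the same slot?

3

The cycle Physics-Biology-Calculus-Civics-Statistics-Physics has odd length 5, so it cannot be 2-colored; at least 3 time slots are needed.
3 time slots suffice: time slot 1 → {Physics, Calculus}; time slot 2 → {Statistics, Art, Biology}; time slot 3 → {Civics}. Each listed conflict is separated.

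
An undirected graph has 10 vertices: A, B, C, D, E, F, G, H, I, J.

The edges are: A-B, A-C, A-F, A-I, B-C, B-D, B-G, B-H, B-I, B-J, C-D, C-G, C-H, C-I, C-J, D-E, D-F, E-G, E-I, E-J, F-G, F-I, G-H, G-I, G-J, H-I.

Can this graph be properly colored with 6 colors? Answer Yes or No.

The chromatic number is 5. B, C, G, H, I form a clique, so at least 5 colors are needed.
5 colors suffice: A=1, B=4, C=3, D=1, E=3, F=3, G=1, H=5, I=2, J=2.
Since 6 ≥ 5, a proper 6-coloring certainly exists.

Yes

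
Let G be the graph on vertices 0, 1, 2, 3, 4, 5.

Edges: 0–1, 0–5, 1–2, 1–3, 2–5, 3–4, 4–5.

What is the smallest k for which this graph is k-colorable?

3

The cycle 5-0-1-3-4-5 has odd length 5, so it cannot be 2-colored; at least 3 colors are needed.
3 colors suffice: 0=b, 1=a, 2=b, 3=b, 4=c, 5=a. No two adjacent vertices share a color.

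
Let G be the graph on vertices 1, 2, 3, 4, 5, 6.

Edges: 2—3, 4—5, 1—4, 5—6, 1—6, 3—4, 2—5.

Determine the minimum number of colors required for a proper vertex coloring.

2

1 and 4 are adjacent, so at least 2 colors are needed.
2 colors suffice: color red → {1, 3, 5}; color blue → {2, 4, 6}. Each edge has distinct colors on its endpoints.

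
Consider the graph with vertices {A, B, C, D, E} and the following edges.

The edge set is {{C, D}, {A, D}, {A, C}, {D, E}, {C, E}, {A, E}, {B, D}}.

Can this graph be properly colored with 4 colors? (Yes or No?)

The chromatic number is 4. A, C, D, E are pairwise adjacent (a clique of size 4), so at least 4 colors are needed.
4 colors suffice: A=3, B=2, C=2, D=1, E=4.
That is already a proper 4-coloring.

Yes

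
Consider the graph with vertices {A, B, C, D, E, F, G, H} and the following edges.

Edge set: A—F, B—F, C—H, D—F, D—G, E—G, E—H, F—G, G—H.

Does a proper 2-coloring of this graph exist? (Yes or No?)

D, F, G form a triangle, so at least 3 colors are needed.
So 2 colors are not enough.

No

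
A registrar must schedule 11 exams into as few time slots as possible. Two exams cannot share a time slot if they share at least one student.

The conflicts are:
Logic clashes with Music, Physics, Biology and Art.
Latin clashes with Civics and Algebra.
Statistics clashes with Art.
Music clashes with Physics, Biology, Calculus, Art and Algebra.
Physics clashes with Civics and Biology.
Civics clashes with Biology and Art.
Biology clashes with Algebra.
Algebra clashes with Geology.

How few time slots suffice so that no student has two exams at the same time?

Logic, Music, Physics, Biology all conflict with each other, so at least 4 time slots are needed.
Using 4 time slots: Logic=3, Latin=2, Statistics=1, Music=1, Physics=4, Civics=1, Biology=2, Calculus=2, Art=2, Algebra=3, Geology=1. Each listed conflict is separated.

4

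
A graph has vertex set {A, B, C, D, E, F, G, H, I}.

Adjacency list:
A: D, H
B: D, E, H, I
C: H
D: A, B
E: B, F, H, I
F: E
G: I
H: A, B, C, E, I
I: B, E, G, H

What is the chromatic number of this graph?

B, E, H, I are pairwise adjacent (a clique of size 4), so at least 4 colors are needed.
A valid assignment using 4 colors: A=2, B=2, C=2, D=1, E=3, F=1, G=1, H=1, I=4. No two adjacent vertices share a color.

4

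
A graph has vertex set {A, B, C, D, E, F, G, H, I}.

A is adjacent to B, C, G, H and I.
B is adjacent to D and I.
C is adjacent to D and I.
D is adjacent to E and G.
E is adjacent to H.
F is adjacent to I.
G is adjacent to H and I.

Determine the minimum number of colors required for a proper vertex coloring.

3

A, C, I are mutually adjacent, so at least 3 colors are needed.
A valid assignment using 3 colors: A=red, B=green, C=green, D=red, E=green, F=red, G=green, H=blue, I=blue. No two adjacent vertices share a color.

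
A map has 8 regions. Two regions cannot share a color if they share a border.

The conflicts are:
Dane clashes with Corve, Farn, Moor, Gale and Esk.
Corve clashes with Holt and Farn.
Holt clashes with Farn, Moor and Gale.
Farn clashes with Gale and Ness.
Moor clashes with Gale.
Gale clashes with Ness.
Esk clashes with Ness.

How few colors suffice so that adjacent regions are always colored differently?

3

Holt, Farn, Gale pairwise conflict, so at least 3 colors are needed.
3 colors suffice: color 1 → {Farn, Moor, Esk}; color 2 → {Corve, Gale}; color 3 → {Dane, Holt, Ness}. No two conflicting regions share a color.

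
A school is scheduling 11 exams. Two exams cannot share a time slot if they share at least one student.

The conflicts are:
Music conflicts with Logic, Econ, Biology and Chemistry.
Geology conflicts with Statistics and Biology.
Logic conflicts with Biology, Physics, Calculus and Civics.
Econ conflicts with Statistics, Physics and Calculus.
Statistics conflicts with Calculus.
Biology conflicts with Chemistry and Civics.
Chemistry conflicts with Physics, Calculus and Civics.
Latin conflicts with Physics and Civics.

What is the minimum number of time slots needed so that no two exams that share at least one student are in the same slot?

3

Music, Logic, Biology all conflict with each other, so at least 3 time slots are needed.
3 time slots suffice: time slot 1 → {Econ, Biology, Latin}; time slot 2 → {Logic, Statistics, Chemistry}; time slot 3 → {Music, Geology, Physics, Calculus, Civics}. Every pair that conflicts lands in different time slots.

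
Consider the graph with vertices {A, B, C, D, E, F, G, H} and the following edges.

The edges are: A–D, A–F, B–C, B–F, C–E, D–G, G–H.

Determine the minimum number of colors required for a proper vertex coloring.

C and E are adjacent, so at least 2 colors are needed.
One proper 2-coloring: A=2, B=2, C=1, D=1, E=2, F=1, G=2, H=1. Every edge joins two different colors.

2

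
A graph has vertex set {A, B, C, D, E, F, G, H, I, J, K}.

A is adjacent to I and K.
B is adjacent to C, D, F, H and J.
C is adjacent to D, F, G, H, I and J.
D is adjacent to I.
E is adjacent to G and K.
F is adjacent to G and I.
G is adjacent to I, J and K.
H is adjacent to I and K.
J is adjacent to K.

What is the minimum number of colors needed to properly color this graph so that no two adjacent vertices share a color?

C, F, G, I are mutually adjacent (a clique of size 4), so at least 4 colors are needed.
One proper 4-coloring: A=3, B=2, C=1, D=3, E=2, F=4, G=3, H=3, I=2, J=4, K=1. No two adjacent vertices share a color.

4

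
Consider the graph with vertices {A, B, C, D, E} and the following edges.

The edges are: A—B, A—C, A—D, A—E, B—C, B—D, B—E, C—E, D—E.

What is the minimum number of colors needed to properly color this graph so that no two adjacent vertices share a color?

A, B, D, E are pairwise adjacent (a clique of size 4), so at least 4 colors are needed.
4 colors suffice: color 1 → {E}; color 2 → {B}; color 3 → {A}; color 4 → {C, D}. No two adjacent vertices share a color.

4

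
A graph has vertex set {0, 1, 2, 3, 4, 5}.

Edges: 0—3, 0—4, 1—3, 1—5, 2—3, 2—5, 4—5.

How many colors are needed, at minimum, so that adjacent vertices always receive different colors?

The cycle 3-2-5-4-0-3 has odd length 5, so it cannot be 2-colored; at least 3 colors are needed.
3 colors suffice: color red → {3, 5}; color blue → {1, 2, 4}; color green → {0}. Each edge has distinct colors on its endpoints.

3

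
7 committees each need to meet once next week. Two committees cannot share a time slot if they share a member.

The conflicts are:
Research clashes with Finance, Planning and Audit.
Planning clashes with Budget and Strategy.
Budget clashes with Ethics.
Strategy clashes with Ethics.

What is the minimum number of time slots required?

Research and Finance conflict, so at least 2 time slots are needed.
2 time slots suffice: time slot 1 → {Finance, Planning, Audit, Ethics}; time slot 2 → {Research, Budget, Strategy}. Every pair that conflicts lands in different time slots.

2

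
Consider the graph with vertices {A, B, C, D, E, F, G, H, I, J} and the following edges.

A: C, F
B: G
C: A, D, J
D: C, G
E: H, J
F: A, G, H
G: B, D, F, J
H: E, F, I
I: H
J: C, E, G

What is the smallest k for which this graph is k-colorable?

3

The cycle H-E-J-G-F-H has odd length 5, so it cannot be 2-colored; at least 3 colors are needed.
A valid assignment using 3 colors: A=green, B=blue, C=red, D=blue, E=green, F=blue, G=red, H=red, I=blue, J=blue. No two adjacent vertices share a color.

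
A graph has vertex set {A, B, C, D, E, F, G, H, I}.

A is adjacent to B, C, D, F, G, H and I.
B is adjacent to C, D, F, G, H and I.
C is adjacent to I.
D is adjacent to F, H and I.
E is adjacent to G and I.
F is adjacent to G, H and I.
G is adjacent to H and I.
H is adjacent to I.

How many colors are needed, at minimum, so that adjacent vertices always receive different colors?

6

A, B, F, G, H, I form a clique, so at least 6 colors are needed.
6 colors suffice: color 1 → {I}; color 2 → {B, E}; color 3 → {A}; color 4 → {C, D, G}; color 5 → {F}; color 6 → {H}. Every edge joins two different colors.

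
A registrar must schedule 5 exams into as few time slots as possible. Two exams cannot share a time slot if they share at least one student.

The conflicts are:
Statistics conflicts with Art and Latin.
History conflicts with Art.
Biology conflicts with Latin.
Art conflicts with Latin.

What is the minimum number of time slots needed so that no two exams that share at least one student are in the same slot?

Statistics, Art, Latin pairwise conflict, so at least 3 time slots are needed.
A valid assignment using 3 time slots: Statistics=3, History=1, Biology=2, Art=2, Latin=1. Each listed conflict is separated.

3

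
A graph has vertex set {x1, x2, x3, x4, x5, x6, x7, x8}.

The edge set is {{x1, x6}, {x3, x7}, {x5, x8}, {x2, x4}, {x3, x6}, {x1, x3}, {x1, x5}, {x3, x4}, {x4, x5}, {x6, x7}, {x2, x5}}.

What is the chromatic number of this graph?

3

x3, x6, x7 are pairwise adjacent, so at least 3 colors are needed.
3 colors suffice: color 1 → {x3, x5}; color 2 → {x4, x6, x8}; color 3 → {x1, x2, x7}. No two adjacent vertices share a color.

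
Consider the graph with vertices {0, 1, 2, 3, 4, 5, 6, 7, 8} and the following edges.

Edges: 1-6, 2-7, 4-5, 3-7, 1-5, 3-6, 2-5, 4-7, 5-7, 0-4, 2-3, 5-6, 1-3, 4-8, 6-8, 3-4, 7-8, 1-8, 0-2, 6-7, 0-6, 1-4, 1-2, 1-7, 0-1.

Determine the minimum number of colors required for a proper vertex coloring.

1, 2, 3, 7 are mutually adjacent (a clique of size 4), so at least 4 colors are needed.
4 colors suffice: color a → {1}; color b → {0, 7}; color c → {2, 4, 6}; color d → {3, 5, 8}. Every edge joins two different colors.

4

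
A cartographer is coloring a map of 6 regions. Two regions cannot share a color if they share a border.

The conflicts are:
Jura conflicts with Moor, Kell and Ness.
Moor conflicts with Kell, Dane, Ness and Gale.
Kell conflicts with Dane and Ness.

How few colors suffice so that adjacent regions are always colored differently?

4

Jura, Moor, Kell, Ness all conflict with each other, so at least 4 colors are needed.
A valid assignment using 4 colors: Jura=4, Moor=1, Kell=2, Dane=3, Ness=3, Gale=2. No two conflicting regions share a color.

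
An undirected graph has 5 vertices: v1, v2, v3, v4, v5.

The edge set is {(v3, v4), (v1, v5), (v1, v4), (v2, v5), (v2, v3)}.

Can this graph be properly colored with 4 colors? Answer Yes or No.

The chromatic number is 3. The cycle v4-v3-v2-v5-v1-v4 has odd length 5, so it cannot be 2-colored; at least 3 colors are needed.
One proper 3-coloring: v1=1, v2=1, v3=2, v4=3, v5=2.
Since 4 ≥ 3, a proper 4-coloring certainly exists.

Yes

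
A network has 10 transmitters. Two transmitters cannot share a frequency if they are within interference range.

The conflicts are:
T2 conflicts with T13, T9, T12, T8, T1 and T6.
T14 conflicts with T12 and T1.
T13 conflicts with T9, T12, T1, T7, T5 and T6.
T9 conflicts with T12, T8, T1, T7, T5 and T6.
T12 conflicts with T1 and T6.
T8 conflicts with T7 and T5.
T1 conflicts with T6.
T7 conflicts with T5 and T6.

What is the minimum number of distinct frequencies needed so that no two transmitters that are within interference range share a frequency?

6

T2, T13, T9, T12, T1, T6 are mutually in conflict, so at least 6 frequencies are needed.
6 frequencies suffice: frequency 1 → {T14, T9}; frequency 2 → {T13, T8}; frequency 3 → {T2, T7}; frequency 4 → {T5, T6}; frequency 5 → {T12}; frequency 6 → {T1}. Each listed conflict is separated.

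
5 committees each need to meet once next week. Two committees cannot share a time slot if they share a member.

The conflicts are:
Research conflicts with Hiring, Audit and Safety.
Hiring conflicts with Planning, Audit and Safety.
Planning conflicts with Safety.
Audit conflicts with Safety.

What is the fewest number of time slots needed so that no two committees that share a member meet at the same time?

4

Research, Hiring, Audit, Safety are mutually in conflict, so at least 4 time slots are needed.
4 time slots suffice: time slot 1 → {Hiring}; time slot 2 → {Safety}; time slot 3 → {Planning, Audit}; time slot 4 → {Research}. Every pair that conflicts lands in different time slots.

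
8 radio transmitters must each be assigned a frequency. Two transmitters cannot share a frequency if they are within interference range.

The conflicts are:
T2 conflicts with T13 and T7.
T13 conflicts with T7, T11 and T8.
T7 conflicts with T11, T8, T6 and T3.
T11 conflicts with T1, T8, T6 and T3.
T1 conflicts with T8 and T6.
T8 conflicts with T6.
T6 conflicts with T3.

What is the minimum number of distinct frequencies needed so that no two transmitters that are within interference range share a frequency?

4

T7, T11, T8, T6 pairwise conflict, so at least 4 frequencies are needed.
4 frequencies suffice: frequency 1 → {T2, T11}; frequency 2 → {T7, T1}; frequency 3 → {T13, T6}; frequency 4 → {T8, T3}. No two conflicting transmitters share a frequency.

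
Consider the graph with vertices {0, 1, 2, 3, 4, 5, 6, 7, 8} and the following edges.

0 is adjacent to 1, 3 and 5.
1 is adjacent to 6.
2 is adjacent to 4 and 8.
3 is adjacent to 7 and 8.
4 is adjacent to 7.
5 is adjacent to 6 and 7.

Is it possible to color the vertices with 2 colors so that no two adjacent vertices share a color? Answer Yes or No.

No

The cycle 2-8-3-7-4-2 has odd length 5, so it cannot be 2-colored; at least 3 colors are needed.
So 2 colors are not enough.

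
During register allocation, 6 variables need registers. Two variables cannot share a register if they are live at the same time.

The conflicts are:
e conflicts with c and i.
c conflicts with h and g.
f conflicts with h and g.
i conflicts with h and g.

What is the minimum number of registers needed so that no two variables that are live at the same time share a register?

2

c and g conflict, so at least 2 registers are needed.
2 registers suffice: register 1 → {e, h, g}; register 2 → {c, f, i}. No two conflicting variables share a register.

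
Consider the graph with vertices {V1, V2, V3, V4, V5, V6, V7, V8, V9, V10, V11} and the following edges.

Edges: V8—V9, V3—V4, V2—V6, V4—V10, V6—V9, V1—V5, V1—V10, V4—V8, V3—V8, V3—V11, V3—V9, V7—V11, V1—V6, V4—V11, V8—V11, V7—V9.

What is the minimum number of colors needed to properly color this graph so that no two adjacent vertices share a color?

V3, V4, V8, V11 are mutually adjacent (a clique of size 4), so at least 4 colors are needed.
4 colors suffice: V1=2, V2=2, V3=3, V4=4, V5=1, V6=1, V7=1, V8=1, V9=2, V10=1, V11=2. Each edge has distinct colors on its endpoints.

4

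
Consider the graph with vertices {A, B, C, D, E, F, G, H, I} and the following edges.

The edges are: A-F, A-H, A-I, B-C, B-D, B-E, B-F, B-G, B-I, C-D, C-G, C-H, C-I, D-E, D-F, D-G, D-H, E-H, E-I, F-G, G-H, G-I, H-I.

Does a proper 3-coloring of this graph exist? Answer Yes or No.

B, C, G, I are pairwise adjacent (a clique of size 4), so at least 4 colors are needed.
So 3 colors are not enough.

No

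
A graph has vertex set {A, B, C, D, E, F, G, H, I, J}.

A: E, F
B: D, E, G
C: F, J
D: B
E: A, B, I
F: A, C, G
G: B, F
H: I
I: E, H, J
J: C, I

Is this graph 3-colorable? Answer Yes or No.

Yes

The chromatic number is 3. The cycle F-A-E-B-G-F has odd length 5, so it cannot be 2-colored; at least 3 colors are needed.
A valid assignment using 3 colors: A=2, B=2, C=2, D=1, E=1, F=1, G=3, H=1, I=2, J=1.
That is already a proper 3-coloring.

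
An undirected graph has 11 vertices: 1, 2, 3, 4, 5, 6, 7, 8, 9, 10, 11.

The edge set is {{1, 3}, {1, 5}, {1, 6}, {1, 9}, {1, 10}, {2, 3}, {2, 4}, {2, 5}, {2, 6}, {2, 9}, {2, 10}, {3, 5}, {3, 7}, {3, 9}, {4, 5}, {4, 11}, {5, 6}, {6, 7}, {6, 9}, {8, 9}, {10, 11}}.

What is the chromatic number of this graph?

2, 6, 9 are mutually adjacent, so at least 3 colors are needed.
3 colors suffice: color a → {1, 2, 7, 8, 11}; color b → {3, 4, 6, 10}; color c → {5, 9}. Every edge joins two different colors.

3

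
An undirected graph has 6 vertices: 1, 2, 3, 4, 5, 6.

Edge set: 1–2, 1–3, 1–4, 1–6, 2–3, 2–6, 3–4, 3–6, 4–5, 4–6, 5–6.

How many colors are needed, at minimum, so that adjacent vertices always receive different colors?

4

1, 2, 3, 6 are pairwise adjacent (a clique of size 4), so at least 4 colors are needed.
One proper 4-coloring: 1=yellow, 2=green, 3=blue, 4=green, 5=blue, 6=red. Each edge has distinct colors on its endpoints.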